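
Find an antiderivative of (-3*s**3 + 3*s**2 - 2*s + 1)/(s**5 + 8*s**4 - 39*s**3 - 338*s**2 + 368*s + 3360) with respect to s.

Factor the denominator: (s - 5)*(s - 4)*(s + 4)*(s + 6)*(s + 7).
Partial-fraction decomposition: 397/(132*(s + 7)) - 769/(220*(s + 6)) + 83/(144*(s + 4)) + 151/(880*(s - 4)) - 103/(396*(s - 5)).
Integrate each term: A/(s−a) contributes A·log|s−a|.

-103*log(s - 5)/396 + 151*log(s - 4)/880 + 83*log(s + 4)/144 - 769*log(s + 6)/220 + 397*log(s + 7)/132 + C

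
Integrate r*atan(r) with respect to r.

r**2*atan(r)/2 - r/2 + atan(r)/2 + C

Use integration by parts with u = arctan(r), dv = r dr.
Then du = 1/(r**2 + 1) dr.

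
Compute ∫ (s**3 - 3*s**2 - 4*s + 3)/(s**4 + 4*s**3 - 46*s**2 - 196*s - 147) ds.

171*log(s - 7)/1120 - log(s + 1)/32 - 39*log(s + 3)/80 + 153*log(s + 7)/112 + C

Factor the denominator: (s - 7)*(s + 1)*(s + 3)*(s + 7).
Partial-fraction decomposition: 153/(112*(s + 7)) - 39/(80*(s + 3)) - 1/(32*(s + 1)) + 171/(1120*(s - 7)).
Integrate each term: A/(s−a) contributes A·log|s−a|.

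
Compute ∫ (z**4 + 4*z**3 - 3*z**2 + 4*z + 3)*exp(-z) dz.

(-z**4 - 8*z**3 - 21*z**2 - 46*z - 49)*exp(-z) + C

Use integration by parts with u = z**4 + 4*z**3 - 3*z**2 + 4*z + 3, dv = exp(-z) dz, so v = -exp(-z).
Apply parts 4 times (tabular method): alternate signs, differentiate u down to 0, integrate dv up.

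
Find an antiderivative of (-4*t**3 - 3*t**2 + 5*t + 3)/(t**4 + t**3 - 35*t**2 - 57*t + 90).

-313*log(t - 6)/165 - log(t - 1)/120 + 23*log(t + 3)/24 - 403*log(t + 5)/132 + C

Factor the denominator: (t - 6)*(t - 1)*(t + 3)*(t + 5).
Partial-fraction decomposition: -403/(132*(t + 5)) + 23/(24*(t + 3)) - 1/(120*(t - 1)) - 313/(165*(t - 6)).
Integrate each term: A/(t−a) contributes A·log|t−a|.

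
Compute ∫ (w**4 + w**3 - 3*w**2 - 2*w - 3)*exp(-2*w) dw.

(-4*w**4 - 12*w**3 - 6*w**2 + 2*w + 13)*exp(-2*w)/8 + C

Use integration by parts with u = w**4 + w**3 - 3*w**2 - 2*w - 3, dv = exp(-2*w) dw, so v = -exp(-2*w)/2.
Apply parts 4 times (tabular method): alternate signs, differentiate u down to 0, integrate dv up.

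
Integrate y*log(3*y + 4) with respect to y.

y**2*log(3*y + 4)/2 - y**2/4 + 2*y/3 - 8*log(3*y + 4)/9 + C

Use integration by parts with u = log(3*y + 4), dv = y dy.
Then du = 3/(3*y + 4) dy and v = y**2/2.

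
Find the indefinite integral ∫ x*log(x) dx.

x**2*log(x)/2 - x**2/4 + C

Use integration by parts with u = log(x), dv = x dx.
Then du = 1/x dx and v = x**2/2.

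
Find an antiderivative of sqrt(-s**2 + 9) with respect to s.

Substitute s = 3·sin(θ), so ds = 3·cos(θ) dθ and the radical becomes sqrt(-s**2 + 9) = 3·cos(θ) by the Pythagorean identity.
Integrate the resulting trig expression in θ, then back-substitute θ = asin(s/3), sin(θ) = s/3, cos(θ) = sqrt(-s**2 + 9)/3 (absorbing any constant into C).

s*sqrt(-s**2 + 9)/2 + 9*asin(s/3)/2 + C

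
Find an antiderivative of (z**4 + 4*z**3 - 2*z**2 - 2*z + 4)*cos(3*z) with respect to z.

z**4*sin(3*z)/3 + 4*z**3*sin(3*z)/3 + 4*z**3*cos(3*z)/9 - 10*z**2*sin(3*z)/9 + 4*z**2*cos(3*z)/3 - 14*z*sin(3*z)/9 - 20*z*cos(3*z)/27 + 128*sin(3*z)/81 - 14*cos(3*z)/27 + C

Use integration by parts with u = z**4 + 4*z**3 - 2*z**2 - 2*z + 4, dv = cos(3*z) dz, so v = sin(3*z)/3.
Apply parts 4 times (tabular method): alternate signs, differentiate u down to 0, integrate dv up.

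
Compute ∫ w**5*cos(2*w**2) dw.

Let u = w², du = 2w dw; rewrite as (1/2)∫ u^2·cos(2u) du.
Now integrate by parts 2 times.

w**4*sin(2*w**2)/4 + w**2*cos(2*w**2)/4 - sin(2*w**2)/8 + C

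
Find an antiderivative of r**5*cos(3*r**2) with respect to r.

r**4*sin(3*r**2)/6 + r**2*cos(3*r**2)/9 - sin(3*r**2)/27 + C

Let u = r², du = 2r dr; rewrite as (1/2)∫ u^2·cos(3u) du.
Now integrate by parts 2 times.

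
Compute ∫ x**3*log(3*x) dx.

Use integration by parts with u = log(3*x), dv = x**3 dx.
Then du = 1/x dx and v = x**4/4.

x**4*(log(x) + log(3))/4 - x**4/16 + C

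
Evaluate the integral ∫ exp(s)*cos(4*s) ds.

Let I denote the integral. Integrate by parts with u = cos(4*s), dv = exp(s) ds, so v = exp(s): I = exp(s)*cos(4*s) + 4·∫ exp(s)*sin(4*s) ds.
Apply parts again with u = sin(4*s), dv = exp(s) ds: ∫ exp(s)*sin(4*s) ds = exp(s)*sin(4*s) − 4·I. Substituting back brings back I: I = 4*exp(s)*sin(4*s) + exp(s)*cos(4*s) − 16·I.
Solving for I: (1 + 16)·I equals the remaining terms, so I = (1/17)·(4*exp(s)*sin(4*s) + exp(s)*cos(4*s)).

4*exp(s)*sin(4*s)/17 + exp(s)*cos(4*s)/17 + C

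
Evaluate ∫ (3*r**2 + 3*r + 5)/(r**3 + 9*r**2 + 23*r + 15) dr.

5*log(r + 1)/8 - 23*log(r + 3)/4 + 65*log(r + 5)/8 + C

Factor the denominator: (r + 1)*(r + 3)*(r + 5).
Partial-fraction decomposition: 65/(8*(r + 5)) - 23/(4*(r + 3)) + 5/(8*(r + 1)).
Integrate each term: A/(r−a) contributes A·log|r−a|.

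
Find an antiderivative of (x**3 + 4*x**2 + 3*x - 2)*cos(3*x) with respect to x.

x**3*sin(3*x)/3 + 4*x**2*sin(3*x)/3 + x**2*cos(3*x)/3 + 7*x*sin(3*x)/9 + 8*x*cos(3*x)/9 - 26*sin(3*x)/27 + 7*cos(3*x)/27 + C

Use integration by parts with u = x**3 + 4*x**2 + 3*x - 2, dv = cos(3*x) dx, so v = sin(3*x)/3.
Apply parts 3 times (tabular method): alternate signs, differentiate u down to 0, integrate dv up.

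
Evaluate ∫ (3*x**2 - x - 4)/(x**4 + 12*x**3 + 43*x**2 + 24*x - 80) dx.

Factor the denominator: (x - 1)*(x + 4)**2*(x + 5).
Partial-fraction decomposition: -38/(3*(x + 5)) + 317/(25*(x + 4)) - 48/(5*(x + 4)**2) - 1/(75*(x - 1)).
Integrate each term; A/(x−a) gives A·log|x−a|; A/(x−a)² gives −A/(x−a).

-log(x - 1)/75 + 317*log(x + 4)/25 - 38*log(x + 5)/3 + 48/(5*x + 20) + C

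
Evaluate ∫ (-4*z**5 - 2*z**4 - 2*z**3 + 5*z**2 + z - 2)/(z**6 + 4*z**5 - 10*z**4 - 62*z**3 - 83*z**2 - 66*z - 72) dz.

Factor the denominator: (z - 4)*(z + 2)*(z + 3)**2*(z**2 + 1).
Partial-fraction decomposition: -(57*z - 61)/(850*(z**2 + 1)) + 3099/(2450*(z + 3)) + 452/(35*(z + 3)**2) - 64/(15*(z + 2)) - 2327/(2499*(z - 4)).
Integrate each term; A/(z−a) gives A·log|z−a|; the (Bz+D)/(z²+p²) term gives a log and an atan.

-2327*log(z - 4)/2499 - 64*log(z + 2)/15 + 3099*log(z + 3)/2450 - 57*log(z**2 + 1)/1700 + 61*atan(z)/850 - 452/(35*z + 105) + C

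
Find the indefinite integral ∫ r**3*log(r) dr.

r**4*log(r)/4 - r**4/16 + C

Use integration by parts with u = log(r), dv = r**3 dr.
Then du = 1/r dr and v = r**4/4.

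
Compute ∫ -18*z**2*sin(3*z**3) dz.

Let u = 3*z**3, so du = (9*z**2) dz.
Rewriting, the integral becomes -2·∫ sin(u) du = -2·-cos(u).
Substituting back, u = 3*z**3.

2*cos(3*z**3) + C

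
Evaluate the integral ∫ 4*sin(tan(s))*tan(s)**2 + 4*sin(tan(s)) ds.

-4*cos(tan(s)) + C

Let u = tan(s), so du = (tan(s)**2 + 1) ds.
Rewriting, the integral becomes 4·∫ sin(u) du = 4·-cos(u).
Substituting back, u = tan(s).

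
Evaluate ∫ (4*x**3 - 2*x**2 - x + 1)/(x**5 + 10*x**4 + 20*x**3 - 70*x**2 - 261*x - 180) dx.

Factor the denominator: (x - 3)*(x + 1)*(x + 3)*(x + 4)*(x + 5).
Partial-fraction decomposition: -17/(2*(x + 5)) + 283/(21*(x + 4)) - 61/(12*(x + 3)) + 1/(24*(x + 1)) + 11/(168*(x - 3)).
Integrate each term: A/(x−a) contributes A·log|x−a|.

11*log(x - 3)/168 + log(x + 1)/24 - 61*log(x + 3)/12 + 283*log(x + 4)/21 - 17*log(x + 5)/2 + C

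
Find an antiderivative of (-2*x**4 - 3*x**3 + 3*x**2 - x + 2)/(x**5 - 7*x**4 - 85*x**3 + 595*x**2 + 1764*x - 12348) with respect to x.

Factor the denominator: (x - 7)**2*(x - 6)*(x + 6)*(x + 7).
Partial-fraction decomposition: -3617/(2548*(x + 7)) + 457/(507*(x + 6)) - 784/(39*(x - 6)) + 616793/(33124*(x - 7)) - 5689/(182*(x - 7)**2).
Integrate each term; A/(x−a) gives A·log|x−a|; A/(x−a)² gives −A/(x−a).

616793*log(x - 7)/33124 - 784*log(x - 6)/39 + 457*log(x + 6)/507 - 3617*log(x + 7)/2548 + 5689/(182*x - 1274) + C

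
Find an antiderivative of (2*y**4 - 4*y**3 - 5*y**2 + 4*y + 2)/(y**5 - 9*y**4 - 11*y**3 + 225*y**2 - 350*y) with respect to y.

Factor the denominator: y*(y - 7)*(y - 5)*(y - 2)*(y + 5).
Partial-fraction decomposition: 1607/(4200*(y + 5)) - 1/(21*(y - 2)) - 647/(300*(y - 5)) + 643/(168*(y - 7)) - 1/(175*y).
Integrate each term: A/(y−a) contributes A·log|y−a|.

-log(y)/175 + 643*log(y - 7)/168 - 647*log(y - 5)/300 - log(y - 2)/21 + 1607*log(y + 5)/4200 + C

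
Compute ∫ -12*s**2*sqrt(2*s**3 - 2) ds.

Let u = 2*s**3 - 2, so du = (6*s**2) ds.
Rewriting, the integral becomes -2·∫ √u du = -2·(2/3)u^(3/2).
Substituting back, u = 2*s**3 - 2.

-4*(2*s**3 - 2)**(3/2)/3 + C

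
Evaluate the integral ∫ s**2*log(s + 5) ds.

Use integration by parts with u = log(s + 5), dv = s**2 ds.
Then du = 1/(s + 5) ds and v = s**3/3.

s**3*log(s + 5)/3 - s**3/9 + 5*s**2/6 - 25*s/3 + 125*log(s + 5)/3 + C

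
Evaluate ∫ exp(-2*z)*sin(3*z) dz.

-2*exp(-2*z)*sin(3*z)/13 - 3*exp(-2*z)*cos(3*z)/13 + C

Let I denote the integral. Integrate by parts with u = sin(3*z), dv = exp(-2*z) dz, so v = -exp(-2*z)/2: I = -exp(-2*z)*sin(3*z)/2 + (3/2)·∫ exp(-2*z)*cos(3*z) dz.
Apply parts again with u = cos(3*z), dv = exp(-2*z) dz: ∫ exp(-2*z)*cos(3*z) dz = -exp(-2*z)*cos(3*z)/2 − (3/2)·I. Substituting back brings back I: I = -exp(-2*z)*sin(3*z)/2 - 3*exp(-2*z)*cos(3*z)/4 − (9/4)·I.
Solving for I: (1 + 9/4)·I equals the remaining terms, so I = (4/13)·(-exp(-2*z)*sin(3*z)/2 - 3*exp(-2*z)*cos(3*z)/4).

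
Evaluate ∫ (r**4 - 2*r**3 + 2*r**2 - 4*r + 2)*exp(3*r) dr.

Use integration by parts with u = r**4 - 2*r**3 + 2*r**2 - 4*r + 2, dv = exp(3*r) dr, so v = exp(3*r)/3.
Apply parts 4 times (tabular method): alternate signs, differentiate u down to 0, integrate dv up.

(27*r**4 - 90*r**3 + 144*r**2 - 204*r + 122)*exp(3*r)/81 + C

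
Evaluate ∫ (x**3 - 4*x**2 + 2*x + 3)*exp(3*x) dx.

Use integration by parts with u = x**3 - 4*x**2 + 2*x + 3, dv = exp(3*x) dx, so v = exp(3*x)/3.
Apply parts 3 times (tabular method): alternate signs, differentiate u down to 0, integrate dv up.

(9*x**3 - 45*x**2 + 48*x + 11)*exp(3*x)/27 + C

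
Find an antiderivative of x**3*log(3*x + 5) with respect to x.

x**4*log(3*x + 5)/4 - x**4/16 + 5*x**3/36 - 25*x**2/72 + 125*x/108 - 625*log(3*x + 5)/324 + C

Use integration by parts with u = log(3*x + 5), dv = x**3 dx.
Then du = 3/(3*x + 5) dx and v = x**4/4.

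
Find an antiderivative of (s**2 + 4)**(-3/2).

s/(4*sqrt(s**2 + 4)) + C

Substitute s = 2·tan(θ), so ds = 2·sec(θ)^2 dθ and the radical becomes sqrt(s**2 + 4) = 2·sec(θ) by the Pythagorean identity.
Integrate the resulting trig expression in θ, then back-substitute tan(θ) = s/2, sec(θ) = sqrt(s**2 + 4)/2 (absorbing any constant into C).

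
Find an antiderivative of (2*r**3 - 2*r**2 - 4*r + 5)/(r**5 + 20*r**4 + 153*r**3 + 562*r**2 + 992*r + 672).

-11*log(r + 2)/20 + 55*log(r + 3)/4 - 325*log(r + 4)/36 - 751*log(r + 7)/180 + 139/(6*r + 24) + C

Factor the denominator: (r + 2)*(r + 3)*(r + 4)**2*(r + 7).
Partial-fraction decomposition: -751/(180*(r + 7)) - 325/(36*(r + 4)) - 139/(6*(r + 4)**2) + 55/(4*(r + 3)) - 11/(20*(r + 2)).
Integrate each term; A/(r−a) gives A·log|r−a|; A/(r−a)² gives −A/(r−a).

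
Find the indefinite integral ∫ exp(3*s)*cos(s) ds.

exp(3*s)*sin(s)/10 + 3*exp(3*s)*cos(s)/10 + C

Let I denote the integral. Integrate by parts with u = cos(s), dv = exp(3*s) ds, so v = exp(3*s)/3: I = exp(3*s)*cos(s)/3 + (1/3)·∫ exp(3*s)*sin(s) ds.
Apply parts again with u = sin(s), dv = exp(3*s) ds: ∫ exp(3*s)*sin(s) ds = exp(3*s)*sin(s)/3 − (1/3)·I. Substituting back brings back I: I = exp(3*s)*sin(s)/9 + exp(3*s)*cos(s)/3 − (1/9)·I.
Solving for I: (1 + 1/9)·I equals the remaining terms, so I = (9/10)·(exp(3*s)*sin(s)/9 + exp(3*s)*cos(s)/3).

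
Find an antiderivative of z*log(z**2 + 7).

z**2*log(z**2 + 7)/2 - z**2/2 + 7*log(z**2 + 7)/2 + C

Let u = z**2 + 7, so du = (2*z) dz.
The integral becomes (1/2)·∫ log(u) du; integrate by parts with u′=log(u), dv′=du.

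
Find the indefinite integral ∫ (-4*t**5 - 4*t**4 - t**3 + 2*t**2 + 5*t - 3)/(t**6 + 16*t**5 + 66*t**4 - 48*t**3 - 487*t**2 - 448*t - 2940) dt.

-1293*log(t - 3)/10400 - 10147*log(t + 5)/928 + 1972153*log(t + 7)/280900 + 39985*log(t**2 + 4)/2117986 + 111245*atan(t/2)/2117986 - 58027/(1060*t + 7420) + C

Factor the denominator: (t - 3)*(t + 5)*(t + 7)**2*(t**2 + 4).
Partial-fraction decomposition: 5*(7997*t + 22249)/(1058993*(t**2 + 4)) + 1972153/(280900*(t + 7)) + 58027/(1060*(t + 7)**2) - 10147/(928*(t + 5)) - 1293/(10400*(t - 3)).
Integrate each term; A/(t−a) gives A·log|t−a|; the (Bt+D)/(t²+p²) term gives a log and an atan.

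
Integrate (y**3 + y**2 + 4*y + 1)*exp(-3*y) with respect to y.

(-9*y**3 - 18*y**2 - 48*y - 25)*exp(-3*y)/27 + C

Use integration by parts with u = y**3 + y**2 + 4*y + 1, dv = exp(-3*y) dy, so v = -exp(-3*y)/3.
Apply parts 3 times (tabular method): alternate signs, differentiate u down to 0, integrate dv up.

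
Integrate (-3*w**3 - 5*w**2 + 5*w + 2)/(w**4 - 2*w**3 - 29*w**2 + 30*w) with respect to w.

Factor the denominator: w*(w - 6)*(w - 1)*(w + 5).
Partial-fraction decomposition: -227/(330*(w + 5)) + 1/(30*(w - 1)) - 398/(165*(w - 6)) + 1/(15*w).
Integrate each term: A/(w−a) contributes A·log|w−a|.

log(w)/15 - 398*log(w - 6)/165 + log(w - 1)/30 - 227*log(w + 5)/330 + C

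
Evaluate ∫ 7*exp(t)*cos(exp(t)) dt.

Let u = exp(t), so du = (exp(t)) dt.
Rewriting, the integral becomes 7·∫ cos(u) du = 7·sin(u).
Substituting back, u = exp(t).

7*sin(exp(t)) + C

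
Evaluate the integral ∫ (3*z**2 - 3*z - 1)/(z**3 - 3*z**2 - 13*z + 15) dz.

Factor the denominator: (z - 5)*(z - 1)*(z + 3).
Partial-fraction decomposition: 35/(32*(z + 3)) + 1/(16*(z - 1)) + 59/(32*(z - 5)).
Integrate each term: A/(z−a) contributes A·log|z−a|.

59*log(z - 5)/32 + log(z - 1)/16 + 35*log(z + 3)/32 + C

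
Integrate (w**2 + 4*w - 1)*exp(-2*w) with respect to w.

Use integration by parts with u = w**2 + 4*w - 1, dv = exp(-2*w) dw, so v = -exp(-2*w)/2.
Apply parts 2 times (tabular method): alternate signs, differentiate u down to 0, integrate dv up.

(-2*w**2 - 10*w - 3)*exp(-2*w)/4 + C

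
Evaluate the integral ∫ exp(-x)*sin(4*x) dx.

-exp(-x)*sin(4*x)/17 - 4*exp(-x)*cos(4*x)/17 + C

Let I denote the integral. Integrate by parts with u = sin(4*x), dv = exp(-x) dx, so v = -exp(-x): I = -exp(-x)*sin(4*x) + 4·∫ exp(-x)*cos(4*x) dx.
Apply parts again with u = cos(4*x), dv = exp(-x) dx: ∫ exp(-x)*cos(4*x) dx = -exp(-x)*cos(4*x) − 4·I. Substituting back brings back I: I = -exp(-x)*sin(4*x) - 4*exp(-x)*cos(4*x) − 16·I.
Solving for I: (1 + 16)·I equals the remaining terms, so I = (1/17)·(-exp(-x)*sin(4*x) - 4*exp(-x)*cos(4*x)).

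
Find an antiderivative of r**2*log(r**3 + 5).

r**3*log(r**3 + 5)/3 - r**3/3 + 5*log(r**3 + 5)/3 + C

Let u = r**3 + 5, so du = (3*r**2) dr.
The integral becomes (1/3)·∫ log(u) du; integrate by parts with u′=log(u), dv′=du.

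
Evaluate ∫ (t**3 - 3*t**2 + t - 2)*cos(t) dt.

Use integration by parts with u = t**3 - 3*t**2 + t - 2, dv = cos(t) dt, so v = sin(t).
Apply parts 3 times (tabular method): alternate signs, differentiate u down to 0, integrate dv up.

t**3*sin(t) - 3*t**2*sin(t) + 3*t**2*cos(t) - 5*t*sin(t) - 6*t*cos(t) + 4*sin(t) - 5*cos(t) + C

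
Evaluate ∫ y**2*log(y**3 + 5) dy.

y**3*log(y**3 + 5)/3 - y**3/3 + 5*log(y**3 + 5)/3 + C

Let u = y**3 + 5, so du = (3*y**2) dy.
The integral becomes (1/3)·∫ log(u) du; integrate by parts with u′=log(u), dv′=du.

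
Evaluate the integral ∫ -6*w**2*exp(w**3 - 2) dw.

-2*exp(w**3 - 2) + C

Let u = w**3 - 2, so du = (3*w**2) dw.
Rewriting, the integral becomes -2·∫ e^u du = -2·e^u.
Substituting back, u = w**3 - 2.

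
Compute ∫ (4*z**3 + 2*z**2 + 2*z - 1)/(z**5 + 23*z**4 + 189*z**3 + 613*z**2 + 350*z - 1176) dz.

Factor the denominator: (z - 1)*(z + 4)*(z + 6)*(z + 7)**2.
Partial-fraction decomposition: 31627/(576*(z + 7)) + 1289/(24*(z + 7)**2) - 115/(2*(z + 6)) + 233/(90*(z + 4)) + 1/(320*(z - 1)).
Integrate each term; A/(z−a) gives A·log|z−a|; A/(z−a)² gives −A/(z−a).

log(z - 1)/320 + 233*log(z + 4)/90 - 115*log(z + 6)/2 + 31627*log(z + 7)/576 - 1289/(24*z + 168) + C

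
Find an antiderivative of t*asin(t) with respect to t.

Use integration by parts with u = arcsin(t), dv = t dt.
Then du = 1/sqrt(-t**2 + 1) dt.

t**2*asin(t)/2 + t*sqrt(-t**2 + 1)/4 - asin(t)/4 + C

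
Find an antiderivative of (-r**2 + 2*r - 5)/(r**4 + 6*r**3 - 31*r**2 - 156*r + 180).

-5*log(r - 5)/121 + log(r - 1)/49 + 124*log(r + 6)/5929 + 53/(77*r + 462) + C

Factor the denominator: (r - 5)*(r - 1)*(r + 6)**2.
Partial-fraction decomposition: 124/(5929*(r + 6)) - 53/(77*(r + 6)**2) + 1/(49*(r - 1)) - 5/(121*(r - 5)).
Integrate each term; A/(r−a) gives A·log|r−a|; A/(r−a)² gives −A/(r−a).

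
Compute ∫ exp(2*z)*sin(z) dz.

Let I denote the integral. Integrate by parts with u = sin(z), dv = exp(2*z) dz, so v = exp(2*z)/2: I = exp(2*z)*sin(z)/2 − (1/2)·∫ exp(2*z)*cos(z) dz.
Apply parts again with u = cos(z), dv = exp(2*z) dz: ∫ exp(2*z)*cos(z) dz = exp(2*z)*cos(z)/2 + (1/2)·I. Substituting back brings back I: I = exp(2*z)*sin(z)/2 - exp(2*z)*cos(z)/4 − (1/4)·I.
Solving for I: (1 + 1/4)·I equals the remaining terms, so I = (4/5)·(exp(2*z)*sin(z)/2 - exp(2*z)*cos(z)/4).

2*exp(2*z)*sin(z)/5 - exp(2*z)*cos(z)/5 + C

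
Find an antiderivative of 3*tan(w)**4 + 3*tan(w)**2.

tan(w)**3 + C

Let u = tan(w), so du = (tan(w)**2 + 1) dw.
Rewriting, the integral becomes 3·∫ u^2 du = 3·u^3/3.
Substituting back, u = tan(w).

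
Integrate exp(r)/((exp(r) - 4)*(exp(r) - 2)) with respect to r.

log(exp(r) - 4)/2 - log(exp(r) - 2)/2 + C

Let u = e^r, du = e^r dr.
The integral becomes ∫ du/((u-2)(u-4)); decompose into partial fractions.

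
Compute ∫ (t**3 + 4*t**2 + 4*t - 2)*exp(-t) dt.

Use integration by parts with u = t**3 + 4*t**2 + 4*t - 2, dv = exp(-t) dt, so v = -exp(-t).
Apply parts 3 times (tabular method): alternate signs, differentiate u down to 0, integrate dv up.

(-t**3 - 7*t**2 - 18*t - 16)*exp(-t) + C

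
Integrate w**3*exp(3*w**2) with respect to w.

Let u = w², du = 2w dw; rewrite as (1/2)∫ u^1·exp(3u) du.
Now integrate by parts 1 time.

(3*w**2 - 1)*exp(3*w**2)/18 + C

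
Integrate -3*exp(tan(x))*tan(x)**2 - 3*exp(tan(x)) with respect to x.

-3*exp(tan(x)) + C

Let u = tan(x), so du = (tan(x)**2 + 1) dx.
Rewriting, the integral becomes -3·∫ e^u du = -3·e^u.
Substituting back, u = tan(x).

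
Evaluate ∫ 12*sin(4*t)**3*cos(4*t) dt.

3*sin(4*t)**4/4 + C

Let u = sin(4*t), so du = (4*cos(4*t)) dt.
Rewriting, the integral becomes 3·∫ u^3 du = 3·u^4/4.
Substituting back, u = sin(4*t).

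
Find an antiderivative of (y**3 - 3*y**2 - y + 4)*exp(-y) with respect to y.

(-y**3 + y - 3)*exp(-y) + C

Use integration by parts with u = y**3 - 3*y**2 - y + 4, dv = exp(-y) dy, so v = -exp(-y).
Apply parts 3 times (tabular method): alternate signs, differentiate u down to 0, integrate dv up.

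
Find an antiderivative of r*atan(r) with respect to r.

Use integration by parts with u = arctan(r), dv = r dr.
Then du = 1/(r**2 + 1) dr.

r**2*atan(r)/2 - r/2 + atan(r)/2 + C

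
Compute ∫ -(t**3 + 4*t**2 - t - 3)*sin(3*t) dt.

Use integration by parts with u = t**3 + 4*t**2 - t - 3, dv = -sin(3*t) dt, so v = cos(3*t)/3.
Apply parts 3 times (tabular method): alternate signs, differentiate u down to 0, integrate dv up.

t**3*cos(3*t)/3 - t**2*sin(3*t)/3 + 4*t**2*cos(3*t)/3 - 8*t*sin(3*t)/9 - 5*t*cos(3*t)/9 + 5*sin(3*t)/27 - 35*cos(3*t)/27 + C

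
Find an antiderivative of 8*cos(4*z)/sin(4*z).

2*log(sin(4*z)) + C

Let u = sin(4*z), so du = (4*cos(4*z)) dz.
Rewriting, the integral becomes 2·∫ 1/u du = 2·log(u).
Substituting back, u = sin(4*z).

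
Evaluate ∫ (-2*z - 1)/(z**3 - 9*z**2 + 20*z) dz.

Factor the denominator: z*(z - 5)*(z - 4).
Partial-fraction decomposition: 9/(4*(z - 4)) - 11/(5*(z - 5)) - 1/(20*z).
Integrate each term: A/(z−a) contributes A·log|z−a|.

-log(z)/20 - 11*log(z - 5)/5 + 9*log(z - 4)/4 + C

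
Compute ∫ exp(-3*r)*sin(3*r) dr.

Let I denote the integral. Integrate by parts with u = sin(3*r), dv = exp(-3*r) dr, so v = -exp(-3*r)/3: I = -exp(-3*r)*sin(3*r)/3 + ∫ exp(-3*r)*cos(3*r) dr.
Apply parts again with u = cos(3*r), dv = exp(-3*r) dr: ∫ exp(-3*r)*cos(3*r) dr = -exp(-3*r)*cos(3*r)/3 − I. Substituting back brings back I: I = -exp(-3*r)*sin(3*r)/3 - exp(-3*r)*cos(3*r)/3 − I.
Solving for I: (1 + 1)·I equals the remaining terms, so I = (1/2)·(-exp(-3*r)*sin(3*r)/3 - exp(-3*r)*cos(3*r)/3).

-exp(-3*r)*sin(3*r)/6 - exp(-3*r)*cos(3*r)/6 + C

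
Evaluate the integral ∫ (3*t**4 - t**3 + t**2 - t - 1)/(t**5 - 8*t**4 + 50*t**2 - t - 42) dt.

Factor the denominator: (t - 7)*(t - 3)*(t - 1)*(t + 1)*(t + 2).
Partial-fraction decomposition: 61/(135*(t + 2)) - 5/(64*(t + 1)) + 1/(72*(t - 1)) - 221/(160*(t - 3)) + 6901/(1728*(t - 7)).
Integrate each term: A/(t−a) contributes A·log|t−a|.

6901*log(t - 7)/1728 - 221*log(t - 3)/160 + log(t - 1)/72 - 5*log(t + 1)/64 + 61*log(t + 2)/135 + C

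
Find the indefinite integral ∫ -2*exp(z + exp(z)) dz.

-2*exp(exp(z)) + C

Let u = exp(z), so du = (exp(z)) dz.
Rewriting, the integral becomes -2·∫ e^u du = -2·e^u.
Substituting back, u = exp(z).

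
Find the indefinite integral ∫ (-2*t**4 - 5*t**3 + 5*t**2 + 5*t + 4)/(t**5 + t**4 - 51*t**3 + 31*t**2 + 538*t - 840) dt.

Factor the denominator: (t - 5)*(t - 3)*(t - 2)*(t + 4)*(t + 7).
Partial-fraction decomposition: -2873/(3240*(t + 7)) + 64/(567*(t + 4)) - 19/(81*(t - 2)) + 233/(140*(t - 3)) - 1721/(648*(t - 5)).
Integrate each term: A/(t−a) contributes A·log|t−a|.

-1721*log(t - 5)/648 + 233*log(t - 3)/140 - 19*log(t - 2)/81 + 64*log(t + 4)/567 - 2873*log(t + 7)/3240 + C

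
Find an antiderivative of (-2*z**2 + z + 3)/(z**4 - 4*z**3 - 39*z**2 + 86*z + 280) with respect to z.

Factor the denominator: (z - 7)*(z - 4)*(z + 2)*(z + 5).
Partial-fraction decomposition: 13/(81*(z + 5)) - 7/(162*(z + 2)) + 25/(162*(z - 4)) - 22/(81*(z - 7)).
Integrate each term: A/(z−a) contributes A·log|z−a|.

-22*log(z - 7)/81 + 25*log(z - 4)/162 - 7*log(z + 2)/162 + 13*log(z + 5)/81 + C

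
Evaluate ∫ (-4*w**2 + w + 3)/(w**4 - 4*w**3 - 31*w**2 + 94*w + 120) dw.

-135*log(w - 6)/154 + 19*log(w - 4)/30 - log(w + 1)/70 + 17*log(w + 5)/66 + C

Factor the denominator: (w - 6)*(w - 4)*(w + 1)*(w + 5).
Partial-fraction decomposition: 17/(66*(w + 5)) - 1/(70*(w + 1)) + 19/(30*(w - 4)) - 135/(154*(w - 6)).
Integrate each term: A/(w−a) contributes A·log|w−a|.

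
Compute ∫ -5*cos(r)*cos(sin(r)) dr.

Let u = sin(r), so du = (cos(r)) dr.
Rewriting, the integral becomes -5·∫ cos(u) du = -5·sin(u).
Substituting back, u = sin(r).

-5*sin(sin(r)) + C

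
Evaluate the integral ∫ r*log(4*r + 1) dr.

r**2*log(4*r + 1)/2 - r**2/4 + r/8 - log(4*r + 1)/32 + C

Use integration by parts with u = log(4*r + 1), dv = r dr.
Then du = 4/(4*r + 1) dr and v = r**2/2.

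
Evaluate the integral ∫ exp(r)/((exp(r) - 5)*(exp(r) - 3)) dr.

log(exp(r) - 5)/2 - log(exp(r) - 3)/2 + C

Let u = e^r, du = e^r dr.
The integral becomes ∫ du/((u-3)(u-5)); decompose into partial fractions.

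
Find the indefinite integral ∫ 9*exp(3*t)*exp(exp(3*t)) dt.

3*exp(exp(3*t)) + C

Let u = exp(3*t), so du = (3*exp(3*t)) dt.
Rewriting, the integral becomes 3·∫ e^u du = 3·e^u.
Substituting back, u = exp(3*t).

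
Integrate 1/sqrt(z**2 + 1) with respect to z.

log(z + sqrt(z**2 + 1)) + C

Substitute z = tan(θ), so dz = sec(θ)^2 dθ and the radical becomes sqrt(z**2 + 1) = sec(θ) by the Pythagorean identity.
Integrate the resulting trig expression in θ, then back-substitute tan(θ) = z, sec(θ) = sqrt(z**2 + 1) (absorbing any constant into C).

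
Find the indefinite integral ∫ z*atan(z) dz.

Use integration by parts with u = arctan(z), dv = z dz.
Then du = 1/(z**2 + 1) dz.

z**2*atan(z)/2 - z/2 + atan(z)/2 + C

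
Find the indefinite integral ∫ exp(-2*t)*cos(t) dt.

Let I denote the integral. Integrate by parts with u = cos(t), dv = exp(-2*t) dt, so v = -exp(-2*t)/2: I = -exp(-2*t)*cos(t)/2 − (1/2)·∫ exp(-2*t)*sin(t) dt.
Apply parts again with u = sin(t), dv = exp(-2*t) dt: ∫ exp(-2*t)*sin(t) dt = -exp(-2*t)*sin(t)/2 + (1/2)·I. Substituting back brings back I: I = exp(-2*t)*sin(t)/4 - exp(-2*t)*cos(t)/2 − (1/4)·I.
Solving for I: (1 + 1/4)·I equals the remaining terms, so I = (4/5)·(exp(-2*t)*sin(t)/4 - exp(-2*t)*cos(t)/2).

exp(-2*t)*sin(t)/5 - 2*exp(-2*t)*cos(t)/5 + C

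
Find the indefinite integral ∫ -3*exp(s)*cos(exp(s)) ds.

Let u = exp(s), so du = (exp(s)) ds.
Rewriting, the integral becomes -3·∫ cos(u) du = -3·sin(u).
Substituting back, u = exp(s).

-3*sin(exp(s)) + C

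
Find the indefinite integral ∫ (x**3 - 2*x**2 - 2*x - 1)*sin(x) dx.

-x**3*cos(x) + 3*x**2*sin(x) + 2*x**2*cos(x) - 4*x*sin(x) + 8*x*cos(x) - 8*sin(x) - 3*cos(x) + C

Use integration by parts with u = x**3 - 2*x**2 - 2*x - 1, dv = sin(x) dx, so v = -cos(x).
Apply parts 3 times (tabular method): alternate signs, differentiate u down to 0, integrate dv up.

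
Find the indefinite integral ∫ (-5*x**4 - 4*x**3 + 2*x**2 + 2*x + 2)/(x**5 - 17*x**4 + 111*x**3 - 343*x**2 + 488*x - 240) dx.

-3563*log(x - 5)/8 + 956*log(x - 4)/3 + 487*log(x - 3)/4 - log(x - 1)/24 - 498/(x - 4) + C

Factor the denominator: (x - 5)*(x - 4)**2*(x - 3)*(x - 1).
Partial-fraction decomposition: -1/(24*(x - 1)) + 487/(4*(x - 3)) + 956/(3*(x - 4)) + 498/(x - 4)**2 - 3563/(8*(x - 5)).
Integrate each term; A/(x−a) gives A·log|x−a|; A/(x−a)² gives −A/(x−a).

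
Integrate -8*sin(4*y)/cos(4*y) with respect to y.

Let u = cos(4*y), so du = (-4*sin(4*y)) dy.
Rewriting, the integral becomes 2·∫ 1/u du = 2·log(u).
Substituting back, u = cos(4*y).

2*log(cos(4*y)) + C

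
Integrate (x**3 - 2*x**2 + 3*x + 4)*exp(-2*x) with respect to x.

Use integration by parts with u = x**3 - 2*x**2 + 3*x + 4, dv = exp(-2*x) dx, so v = -exp(-2*x)/2.
Apply parts 3 times (tabular method): alternate signs, differentiate u down to 0, integrate dv up.

(-4*x**3 + 2*x**2 - 10*x - 21)*exp(-2*x)/8 + C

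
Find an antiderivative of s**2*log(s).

Use integration by parts with u = log(s), dv = s**2 ds.
Then du = 1/s ds and v = s**3/3.

s**3*log(s)/3 - s**3/9 + C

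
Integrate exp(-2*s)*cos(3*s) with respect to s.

3*exp(-2*s)*sin(3*s)/13 - 2*exp(-2*s)*cos(3*s)/13 + C

Let I denote the integral. Integrate by parts with u = cos(3*s), dv = exp(-2*s) ds, so v = -exp(-2*s)/2: I = -exp(-2*s)*cos(3*s)/2 − (3/2)·∫ exp(-2*s)*sin(3*s) ds.
Apply parts again with u = sin(3*s), dv = exp(-2*s) ds: ∫ exp(-2*s)*sin(3*s) ds = -exp(-2*s)*sin(3*s)/2 + (3/2)·I. Substituting back brings back I: I = 3*exp(-2*s)*sin(3*s)/4 - exp(-2*s)*cos(3*s)/2 − (9/4)·I.
Solving for I: (1 + 9/4)·I equals the remaining terms, so I = (4/13)·(3*exp(-2*s)*sin(3*s)/4 - exp(-2*s)*cos(3*s)/2).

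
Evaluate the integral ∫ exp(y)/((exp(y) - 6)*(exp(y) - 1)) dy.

log(exp(y) - 6)/5 - log(exp(y) - 1)/5 + C

Let u = e^y, du = e^y dy.
The integral becomes ∫ du/((u-1)(u-6)); decompose into partial fractions.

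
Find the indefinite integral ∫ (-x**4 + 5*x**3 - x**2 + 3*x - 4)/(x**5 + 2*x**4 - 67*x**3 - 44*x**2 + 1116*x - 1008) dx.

-119*log(x - 6)/780 - 14*log(x - 4)/165 + log(x - 1)/420 + 1217*log(x + 6)/420 - 2095*log(x + 7)/572 + C

Factor the denominator: (x - 6)*(x - 4)*(x - 1)*(x + 6)*(x + 7).
Partial-fraction decomposition: -2095/(572*(x + 7)) + 1217/(420*(x + 6)) + 1/(420*(x - 1)) - 14/(165*(x - 4)) - 119/(780*(x - 6)).
Integrate each term: A/(x−a) contributes A·log|x−a|.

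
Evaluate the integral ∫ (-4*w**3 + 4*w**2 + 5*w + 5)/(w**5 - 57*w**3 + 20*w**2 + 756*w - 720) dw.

-137*log(w - 6)/264 + 167*log(w - 4)/540 + log(w - 1)/63 - 290*log(w + 5)/297 + 983*log(w + 6)/840 + C

Factor the denominator: (w - 6)*(w - 4)*(w - 1)*(w + 5)*(w + 6).
Partial-fraction decomposition: 983/(840*(w + 6)) - 290/(297*(w + 5)) + 1/(63*(w - 1)) + 167/(540*(w - 4)) - 137/(264*(w - 6)).
Integrate each term: A/(w−a) contributes A·log|w−a|.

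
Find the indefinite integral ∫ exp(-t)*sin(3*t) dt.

-exp(-t)*sin(3*t)/10 - 3*exp(-t)*cos(3*t)/10 + C

Let I denote the integral. Integrate by parts with u = sin(3*t), dv = exp(-t) dt, so v = -exp(-t): I = -exp(-t)*sin(3*t) + 3·∫ exp(-t)*cos(3*t) dt.
Apply parts again with u = cos(3*t), dv = exp(-t) dt: ∫ exp(-t)*cos(3*t) dt = -exp(-t)*cos(3*t) − 3·I. Substituting back brings back I: I = -exp(-t)*sin(3*t) - 3*exp(-t)*cos(3*t) − 9·I.
Solving for I: (1 + 9)·I equals the remaining terms, so I = (1/10)·(-exp(-t)*sin(3*t) - 3*exp(-t)*cos(3*t)).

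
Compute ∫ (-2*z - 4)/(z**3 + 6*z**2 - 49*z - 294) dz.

Factor the denominator: (z - 7)*(z + 6)*(z + 7).
Partial-fraction decomposition: 5/(7*(z + 7)) - 8/(13*(z + 6)) - 9/(91*(z - 7)).
Integrate each term: A/(z−a) contributes A·log|z−a|.

-9*log(z - 7)/91 - 8*log(z + 6)/13 + 5*log(z + 7)/7 + C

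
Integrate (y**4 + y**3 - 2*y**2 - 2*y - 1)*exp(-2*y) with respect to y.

(-4*y**4 - 12*y**3 - 10*y**2 - 2*y + 3)*exp(-2*y)/8 + C

Use integration by parts with u = y**4 + y**3 - 2*y**2 - 2*y - 1, dv = exp(-2*y) dy, so v = -exp(-2*y)/2.
Apply parts 4 times (tabular method): alternate signs, differentiate u down to 0, integrate dv up.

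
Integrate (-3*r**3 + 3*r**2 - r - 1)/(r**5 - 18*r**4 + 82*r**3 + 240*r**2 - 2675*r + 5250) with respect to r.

-445*log(r - 7)/24 + 547*log(r - 6)/11 - 1561*log(r - 5)/50 + 227*log(r + 5)/6600 + 153/(10*r - 50) + C

Factor the denominator: (r - 7)*(r - 6)*(r - 5)**2*(r + 5).
Partial-fraction decomposition: 227/(6600*(r + 5)) - 1561/(50*(r - 5)) - 153/(10*(r - 5)**2) + 547/(11*(r - 6)) - 445/(24*(r - 7)).
Integrate each term; A/(r−a) gives A·log|r−a|; A/(r−a)² gives −A/(r−a).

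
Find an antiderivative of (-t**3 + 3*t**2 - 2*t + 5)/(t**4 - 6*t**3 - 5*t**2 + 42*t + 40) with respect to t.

-55*log(t - 5)/42 + 19*log(t - 4)/30 + 11*log(t + 1)/30 - 29*log(t + 2)/42 + C

Factor the denominator: (t - 5)*(t - 4)*(t + 1)*(t + 2).
Partial-fraction decomposition: -29/(42*(t + 2)) + 11/(30*(t + 1)) + 19/(30*(t - 4)) - 55/(42*(t - 5)).
Integrate each term: A/(t−a) contributes A·log|t−a|.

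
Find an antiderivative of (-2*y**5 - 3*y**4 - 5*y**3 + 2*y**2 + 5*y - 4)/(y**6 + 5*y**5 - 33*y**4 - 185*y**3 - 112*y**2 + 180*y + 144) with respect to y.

Factor the denominator: (y - 6)*(y - 1)*(y + 1)**2*(y + 4)*(y + 6).
Partial-fraction decomposition: -913/(300*(y + 6)) + 134/(75*(y + 4)) - 863/(14700*(y + 1)) - 1/(70*(y + 1)**2) + 1/(100*(y - 1)) - 10211/(14700*(y - 6)).
Integrate each term; A/(y−a) gives A·log|y−a|; A/(y−a)² gives −A/(y−a).

-10211*log(y - 6)/14700 + log(y - 1)/100 - 863*log(y + 1)/14700 + 134*log(y + 4)/75 - 913*log(y + 6)/300 + 1/(70*y + 70) + C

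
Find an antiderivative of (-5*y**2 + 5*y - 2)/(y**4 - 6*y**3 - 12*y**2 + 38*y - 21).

Factor the denominator: (y - 7)*(y - 1)**2*(y + 3).
Partial-fraction decomposition: 31/(80*(y + 3)) + 29/(144*(y - 1)) + 1/(12*(y - 1)**2) - 53/(90*(y - 7)).
Integrate each term; A/(y−a) gives A·log|y−a|; A/(y−a)² gives −A/(y−a).

-53*log(y - 7)/90 + 29*log(y - 1)/144 + 31*log(y + 3)/80 - 1/(12*y - 12) + C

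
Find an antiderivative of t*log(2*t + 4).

t**2*log(2*t + 4)/2 - t**2/4 + t - 2*log(t + 2) + C

Use integration by parts with u = log(2*t + 4), dv = t dt.
Then du = 2/(2*t + 4) dt and v = t**2/2.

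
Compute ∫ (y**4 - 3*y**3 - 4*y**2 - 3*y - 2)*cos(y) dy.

y**4*sin(y) - 3*y**3*sin(y) + 4*y**3*cos(y) - 16*y**2*sin(y) - 9*y**2*cos(y) + 15*y*sin(y) - 32*y*cos(y) + 30*sin(y) + 15*cos(y) + C

Use integration by parts with u = y**4 - 3*y**3 - 4*y**2 - 3*y - 2, dv = cos(y) dy, so v = sin(y).
Apply parts 4 times (tabular method): alternate signs, differentiate u down to 0, integrate dv up.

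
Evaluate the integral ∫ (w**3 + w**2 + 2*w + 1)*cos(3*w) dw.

w**3*sin(3*w)/3 + w**2*sin(3*w)/3 + w**2*cos(3*w)/3 + 4*w*sin(3*w)/9 + 2*w*cos(3*w)/9 + 7*sin(3*w)/27 + 4*cos(3*w)/27 + C

Use integration by parts with u = w**3 + w**2 + 2*w + 1, dv = cos(3*w) dw, so v = sin(3*w)/3.
Apply parts 3 times (tabular method): alternate signs, differentiate u down to 0, integrate dv up.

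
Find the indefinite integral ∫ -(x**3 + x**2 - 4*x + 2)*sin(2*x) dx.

x**3*cos(2*x)/2 - 3*x**2*sin(2*x)/4 + x**2*cos(2*x)/2 - x*sin(2*x)/2 - 11*x*cos(2*x)/4 + 11*sin(2*x)/8 + 3*cos(2*x)/4 + C

Use integration by parts with u = x**3 + x**2 - 4*x + 2, dv = -sin(2*x) dx, so v = cos(2*x)/2.
Apply parts 3 times (tabular method): alternate signs, differentiate u down to 0, integrate dv up.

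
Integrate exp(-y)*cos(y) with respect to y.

exp(-y)*sin(y)/2 - exp(-y)*cos(y)/2 + C

Let I denote the integral. Integrate by parts with u = cos(y), dv = exp(-y) dy, so v = -exp(-y): I = -exp(-y)*cos(y) − ∫ exp(-y)*sin(y) dy.
Apply parts again with u = sin(y), dv = exp(-y) dy: ∫ exp(-y)*sin(y) dy = -exp(-y)*sin(y) + I. Substituting back brings back I: I = exp(-y)*sin(y) - exp(-y)*cos(y) − I.
Solving for I: (1 + 1)·I equals the remaining terms, so I = (1/2)·(exp(-y)*sin(y) - exp(-y)*cos(y)).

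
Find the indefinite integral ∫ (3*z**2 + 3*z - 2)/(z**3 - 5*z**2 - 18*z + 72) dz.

Factor the denominator: (z - 6)*(z - 3)*(z + 4).
Partial-fraction decomposition: 17/(35*(z + 4)) - 34/(21*(z - 3)) + 62/(15*(z - 6)).
Integrate each term: A/(z−a) contributes A·log|z−a|.

62*log(z - 6)/15 - 34*log(z - 3)/21 + 17*log(z + 4)/35 + C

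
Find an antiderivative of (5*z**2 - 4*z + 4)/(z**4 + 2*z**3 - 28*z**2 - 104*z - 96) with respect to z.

Factor the denominator: (z - 6)*(z + 2)**2*(z + 4).
Partial-fraction decomposition: -5/(2*(z + 4)) + 9/(4*(z + 2)) - 2/(z + 2)**2 + 1/(4*(z - 6)).
Integrate each term; A/(z−a) gives A·log|z−a|; A/(z−a)² gives −A/(z−a).

log(z - 6)/4 + 9*log(z + 2)/4 - 5*log(z + 4)/2 + 2/(z + 2) + C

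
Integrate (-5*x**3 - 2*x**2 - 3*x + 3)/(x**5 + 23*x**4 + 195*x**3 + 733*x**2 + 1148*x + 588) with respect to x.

Factor the denominator: (x + 1)*(x + 2)*(x + 6)*(x + 7)**2.
Partial-fraction decomposition: -5109/(100*(x + 7)) - 547/(10*(x + 7)**2) + 1029/(20*(x + 6)) - 41/(100*(x + 2)) + 1/(20*(x + 1)).
Integrate each term; A/(x−a) gives A·log|x−a|; A/(x−a)² gives −A/(x−a).

log(x + 1)/20 - 41*log(x + 2)/100 + 1029*log(x + 6)/20 - 5109*log(x + 7)/100 + 547/(10*x + 70) + C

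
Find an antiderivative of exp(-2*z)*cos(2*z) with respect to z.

Let I denote the integral. Integrate by parts with u = cos(2*z), dv = exp(-2*z) dz, so v = -exp(-2*z)/2: I = -exp(-2*z)*cos(2*z)/2 − ∫ exp(-2*z)*sin(2*z) dz.
Apply parts again with u = sin(2*z), dv = exp(-2*z) dz: ∫ exp(-2*z)*sin(2*z) dz = -exp(-2*z)*sin(2*z)/2 + I. Substituting back brings back I: I = exp(-2*z)*sin(2*z)/2 - exp(-2*z)*cos(2*z)/2 − I.
Solving for I: (1 + 1)·I equals the remaining terms, so I = (1/2)·(exp(-2*z)*sin(2*z)/2 - exp(-2*z)*cos(2*z)/2).

exp(-2*z)*sin(2*z)/4 - exp(-2*z)*cos(2*z)/4 + C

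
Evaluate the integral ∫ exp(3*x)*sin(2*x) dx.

3*exp(3*x)*sin(2*x)/13 - 2*exp(3*x)*cos(2*x)/13 + C

Let I denote the integral. Integrate by parts with u = sin(2*x), dv = exp(3*x) dx, so v = exp(3*x)/3: I = exp(3*x)*sin(2*x)/3 − (2/3)·∫ exp(3*x)*cos(2*x) dx.
Apply parts again with u = cos(2*x), dv = exp(3*x) dx: ∫ exp(3*x)*cos(2*x) dx = exp(3*x)*cos(2*x)/3 + (2/3)·I. Substituting back brings back I: I = exp(3*x)*sin(2*x)/3 - 2*exp(3*x)*cos(2*x)/9 − (4/9)·I.
Solving for I: (1 + 4/9)·I equals the remaining terms, so I = (9/13)·(exp(3*x)*sin(2*x)/3 - 2*exp(3*x)*cos(2*x)/9).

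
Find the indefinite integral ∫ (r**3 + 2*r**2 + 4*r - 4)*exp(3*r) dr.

(9*r**3 + 9*r**2 + 30*r - 46)*exp(3*r)/27 + C

Use integration by parts with u = r**3 + 2*r**2 + 4*r - 4, dv = exp(3*r) dr, so v = exp(3*r)/3.
Apply parts 3 times (tabular method): alternate signs, differentiate u down to 0, integrate dv up.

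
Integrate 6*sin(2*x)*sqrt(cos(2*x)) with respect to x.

Let u = cos(2*x), so du = (-2*sin(2*x)) dx.
Rewriting, the integral becomes -3·∫ √u du = -3·(2/3)u^(3/2).
Substituting back, u = cos(2*x).

-2*cos(2*x)**(3/2) + C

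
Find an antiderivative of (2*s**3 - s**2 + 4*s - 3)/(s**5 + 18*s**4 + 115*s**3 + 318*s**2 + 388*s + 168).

Factor the denominator: (s + 1)*(s + 2)**2*(s + 6)*(s + 7).
Partial-fraction decomposition: -383/(75*(s + 7)) + 99/(16*(s + 6)) - 299/(400*(s + 2)) + 31/(20*(s + 2)**2) - 1/(3*(s + 1)).
Integrate each term; A/(s−a) gives A·log|s−a|; A/(s−a)² gives −A/(s−a).

-log(s + 1)/3 - 299*log(s + 2)/400 + 99*log(s + 6)/16 - 383*log(s + 7)/75 - 31/(20*s + 40) + C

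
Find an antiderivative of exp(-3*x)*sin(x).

Let I denote the integral. Integrate by parts with u = sin(x), dv = exp(-3*x) dx, so v = -exp(-3*x)/3: I = -exp(-3*x)*sin(x)/3 + (1/3)·∫ exp(-3*x)*cos(x) dx.
Apply parts again with u = cos(x), dv = exp(-3*x) dx: ∫ exp(-3*x)*cos(x) dx = -exp(-3*x)*cos(x)/3 − (1/3)·I. Substituting back brings back I: I = -exp(-3*x)*sin(x)/3 - exp(-3*x)*cos(x)/9 − (1/9)·I.
Solving for I: (1 + 1/9)·I equals the remaining terms, so I = (9/10)·(-exp(-3*x)*sin(x)/3 - exp(-3*x)*cos(x)/9).

-3*exp(-3*x)*sin(x)/10 - exp(-3*x)*cos(x)/10 + C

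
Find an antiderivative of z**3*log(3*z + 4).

z**4*log(3*z + 4)/4 - z**4/16 + z**3/9 - 2*z**2/9 + 16*z/27 - 64*log(3*z + 4)/81 + C

Use integration by parts with u = log(3*z + 4), dv = z**3 dz.
Then du = 3/(3*z + 4) dz and v = z**4/4.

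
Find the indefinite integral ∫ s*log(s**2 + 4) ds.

Let u = s**2 + 4, so du = (2*s) ds.
The integral becomes (1/2)·∫ log(u) du; integrate by parts with u′=log(u), dv′=du.

s**2*log(s**2 + 4)/2 - s**2/2 + 2*log(s**2 + 4) + C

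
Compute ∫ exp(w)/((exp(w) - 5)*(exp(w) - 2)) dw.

log(exp(w) - 5)/3 - log(exp(w) - 2)/3 + C

Let u = e^w, du = e^w dw.
The integral becomes ∫ du/((u-2)(u-5)); decompose into partial fractions.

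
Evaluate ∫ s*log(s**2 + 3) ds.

s**2*log(s**2 + 3)/2 - s**2/2 + 3*log(s**2 + 3)/2 + C

Let u = s**2 + 3, so du = (2*s) ds.
The integral becomes (1/2)·∫ log(u) du; integrate by parts with u′=log(u), dv′=du.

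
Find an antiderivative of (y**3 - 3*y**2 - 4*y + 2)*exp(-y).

(-y**3 + 4*y + 2)*exp(-y) + C

Use integration by parts with u = y**3 - 3*y**2 - 4*y + 2, dv = exp(-y) dy, so v = -exp(-y).
Apply parts 3 times (tabular method): alternate signs, differentiate u down to 0, integrate dv up.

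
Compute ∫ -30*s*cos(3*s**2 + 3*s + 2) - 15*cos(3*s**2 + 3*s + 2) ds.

Let u = 3*s**2 + 3*s + 2, so du = (6*s + 3) ds.
Rewriting, the integral becomes -5·∫ cos(u) du = -5·sin(u).
Substituting back, u = 3*s**2 + 3*s + 2.

-5*sin(3*s**2 + 3*s + 2) + C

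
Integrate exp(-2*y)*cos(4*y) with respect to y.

exp(-2*y)*sin(4*y)/5 - exp(-2*y)*cos(4*y)/10 + C

Let I denote the integral. Integrate by parts with u = cos(4*y), dv = exp(-2*y) dy, so v = -exp(-2*y)/2: I = -exp(-2*y)*cos(4*y)/2 − 2·∫ exp(-2*y)*sin(4*y) dy.
Apply parts again with u = sin(4*y), dv = exp(-2*y) dy: ∫ exp(-2*y)*sin(4*y) dy = -exp(-2*y)*sin(4*y)/2 + 2·I. Substituting back brings back I: I = exp(-2*y)*sin(4*y) - exp(-2*y)*cos(4*y)/2 − 4·I.
Solving for I: (1 + 4)·I equals the remaining terms, so I = (1/5)·(exp(-2*y)*sin(4*y) - exp(-2*y)*cos(4*y)/2).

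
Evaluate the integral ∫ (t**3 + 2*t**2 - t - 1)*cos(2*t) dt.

t**3*sin(2*t)/2 + t**2*sin(2*t) + 3*t**2*cos(2*t)/4 - 5*t*sin(2*t)/4 + t*cos(2*t) - sin(2*t) - 5*cos(2*t)/8 + C

Use integration by parts with u = t**3 + 2*t**2 - t - 1, dv = cos(2*t) dt, so v = sin(2*t)/2.
Apply parts 3 times (tabular method): alternate signs, differentiate u down to 0, integrate dv up.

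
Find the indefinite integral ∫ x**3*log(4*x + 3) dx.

Use integration by parts with u = log(4*x + 3), dv = x**3 dx.
Then du = 4/(4*x + 3) dx and v = x**4/4.

x**4*log(4*x + 3)/4 - x**4/16 + x**3/16 - 9*x**2/128 + 27*x/256 - 81*log(4*x + 3)/1024 + C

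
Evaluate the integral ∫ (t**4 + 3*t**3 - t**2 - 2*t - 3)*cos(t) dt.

t**4*sin(t) + 3*t**3*sin(t) + 4*t**3*cos(t) - 13*t**2*sin(t) + 9*t**2*cos(t) - 20*t*sin(t) - 26*t*cos(t) + 23*sin(t) - 20*cos(t) + C

Use integration by parts with u = t**4 + 3*t**3 - t**2 - 2*t - 3, dv = cos(t) dt, so v = sin(t).
Apply parts 4 times (tabular method): alternate signs, differentiate u down to 0, integrate dv up.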